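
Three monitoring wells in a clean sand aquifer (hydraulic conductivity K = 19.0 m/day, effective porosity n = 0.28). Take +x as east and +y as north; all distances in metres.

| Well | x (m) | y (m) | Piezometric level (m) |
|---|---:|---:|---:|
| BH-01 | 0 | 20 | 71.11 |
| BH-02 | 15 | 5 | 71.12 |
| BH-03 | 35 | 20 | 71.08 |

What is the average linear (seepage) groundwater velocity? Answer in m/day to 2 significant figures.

Taking BH-01 as reference: BH-02−BH-01 = (15, -15, +0.01); BH-03−BH-01 = (35, 0, -0.03).
Solve a·Δx + b·Δy = Δh: det = 15·0 − 35·(-15) = 525.
∂h/∂x = [(+0.01)·0 − (-0.03)·(-15)] / 525 = -0.0008571
∂h/∂y = [15·(-0.03) − 35·(+0.01)] / 525 = -0.001524
|∇h| = √(-0.0008571² + -0.001524²) = 0.001748
Seepage velocity v = K·i/n = 19.0 × 0.001748 / 0.28 = 0.1186 m/day.

0.12 m/day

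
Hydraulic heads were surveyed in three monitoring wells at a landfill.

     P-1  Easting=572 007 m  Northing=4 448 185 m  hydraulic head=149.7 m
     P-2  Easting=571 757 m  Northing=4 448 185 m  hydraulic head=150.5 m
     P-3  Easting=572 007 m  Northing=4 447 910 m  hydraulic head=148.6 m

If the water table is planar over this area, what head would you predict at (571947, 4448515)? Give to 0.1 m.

151.2 m

∂h/∂x = (150.5 − 149.7) / (571757 − 572007) = -0.003200
∂h/∂y = (148.6 − 149.7) / (4447910 − 4448185) = +0.004000
h(571947, 4448515) = 149.7 + (-0.003200)·(-60) + (+0.004000)·(330) = 149.7 +0.192 +1.320 = 151.212 m.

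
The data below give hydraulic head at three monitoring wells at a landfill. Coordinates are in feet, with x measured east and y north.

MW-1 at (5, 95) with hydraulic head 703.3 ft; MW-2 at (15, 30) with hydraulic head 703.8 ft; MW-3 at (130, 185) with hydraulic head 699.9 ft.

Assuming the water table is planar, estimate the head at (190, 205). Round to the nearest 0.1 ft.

Differences from MW-1: to MW-2 (Δx, Δy, Δh) = (10, -65, +0.5); to MW-3 = (125, 90, -3.4).
Determinant of the coordinate differences = 10·90 − 125·(-65) = 9025.
∂h/∂x = [(+0.5)·90 − (-3.4)·(-65)] / 9025 = -0.01950
∂h/∂y = [10·(-3.4) − 125·(+0.5)] / 9025 = -0.01069
h(190, 205) = 703.3 + (-0.01950)·(185) + (-0.01069)·(110) = 703.3 -3.608 -1.176 = 698.516 ft.

698.5 ft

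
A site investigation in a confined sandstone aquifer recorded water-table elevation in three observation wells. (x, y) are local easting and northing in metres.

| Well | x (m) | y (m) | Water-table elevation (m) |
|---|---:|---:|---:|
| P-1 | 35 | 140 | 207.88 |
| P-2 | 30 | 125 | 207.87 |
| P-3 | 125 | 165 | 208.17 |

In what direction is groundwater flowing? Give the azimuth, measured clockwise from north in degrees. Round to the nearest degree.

278°

Differences from P-1: to P-2 (Δx, Δy, Δh) = (-5, -15, -0.01); to P-3 = (90, 25, +0.29).
Determinant of the coordinate differences = (-5)·25 − 90·(-15) = 1225.
∂h/∂x = [(-0.01)·25 − (+0.29)·(-15)] / 1225 = +0.003347
∂h/∂y = [(-5)·(+0.29) − 90·(-0.01)] / 1225 = -0.0004490
Flow direction (−∇h) has components (-0.003347 E, +0.0004490 N).
Azimuth = atan2(E, N) = atan2(-0.003347, +0.0004490) = 277.6° ≈ 278°.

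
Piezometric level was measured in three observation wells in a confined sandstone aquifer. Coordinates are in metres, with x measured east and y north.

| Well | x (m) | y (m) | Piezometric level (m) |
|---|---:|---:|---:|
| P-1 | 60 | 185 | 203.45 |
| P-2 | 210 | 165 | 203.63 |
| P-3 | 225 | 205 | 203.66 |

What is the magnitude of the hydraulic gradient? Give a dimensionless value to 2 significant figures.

With h = a·x + b·y + c and P-1 as origin, the differences give:
  150·a + (-20)·b = +0.18
  165·a + 20·b = +0.21
Eliminate b (×20 and ×(-20), subtract): 6300·a = 7.800 → a = ∂h/∂x = +0.001238
Back-substitute: b = ∂h/∂y = +0.0002857.
|∇h| = √(0.001238² + 0.0002857²) = 0.001271

0.0013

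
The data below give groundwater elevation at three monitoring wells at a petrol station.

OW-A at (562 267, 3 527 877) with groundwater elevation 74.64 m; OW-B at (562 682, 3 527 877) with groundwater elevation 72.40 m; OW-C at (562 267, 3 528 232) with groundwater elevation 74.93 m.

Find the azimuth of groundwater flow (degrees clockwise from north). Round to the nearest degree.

∂h/∂x = (72.40 − 74.64) / (562682 − 562267) = -0.005398
∂h/∂y = (74.93 − 74.64) / (3528232 − 3527877) = +0.0008169
Flow direction (−∇h) has components (+0.005398 E, -0.0008169 N).
Azimuth = atan2(E, N) = atan2(+0.005398, -0.0008169) = 98.6° ≈ 099°.

099°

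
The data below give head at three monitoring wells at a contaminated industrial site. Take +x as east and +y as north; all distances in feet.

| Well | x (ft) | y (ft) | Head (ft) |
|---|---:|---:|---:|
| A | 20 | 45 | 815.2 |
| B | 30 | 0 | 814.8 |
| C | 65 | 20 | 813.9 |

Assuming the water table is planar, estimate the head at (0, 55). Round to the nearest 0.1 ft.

Taking A as reference: B−A = (10, -45, -0.4); C−A = (45, -25, -1.3).
Solve a·Δx + b·Δy = Δh: det = 10·(-25) − 45·(-45) = 1775.
∂h/∂x = [(-0.4)·(-25) − (-1.3)·(-45)] / 1775 = -0.02732
∂h/∂y = [10·(-1.3) − 45·(-0.4)] / 1775 = +0.002817
h(0, 55) = 815.2 + (-0.02732)·(-20) + (+0.002817)·(10) = 815.2 +0.546 +0.028 = 815.775 ft.

815.8 ft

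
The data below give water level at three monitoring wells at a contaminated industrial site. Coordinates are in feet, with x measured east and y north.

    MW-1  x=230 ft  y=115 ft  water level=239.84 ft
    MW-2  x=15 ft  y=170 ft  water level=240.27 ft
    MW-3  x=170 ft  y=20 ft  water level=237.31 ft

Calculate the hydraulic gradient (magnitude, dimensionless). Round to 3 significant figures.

With h = a·x + b·y + c and MW-1 as origin, the differences give:
  (-215)·a + 55·b = +0.43
  (-60)·a + (-95)·b = -2.53
Eliminate b (×(-95) and ×55, subtract): 23725·a = 98.300 → a = ∂h/∂x = +0.004143
Back-substitute: b = ∂h/∂y = +0.02401.
|∇h| = √(0.004143² + 0.02401²) = 0.02436

0.0244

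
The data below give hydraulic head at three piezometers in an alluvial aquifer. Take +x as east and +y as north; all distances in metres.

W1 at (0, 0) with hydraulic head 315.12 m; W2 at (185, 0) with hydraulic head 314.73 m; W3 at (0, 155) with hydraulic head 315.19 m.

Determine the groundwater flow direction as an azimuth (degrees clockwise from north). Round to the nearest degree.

102°

∂h/∂x = (314.73 − 315.12) / (185 − 0) = -0.002108
∂h/∂y = (315.19 − 315.12) / (155 − 0) = +0.0004516
Flow direction (−∇h) has components (+0.002108 E, -0.0004516 N).
Azimuth = atan2(E, N) = atan2(+0.002108, -0.0004516) = 102.1° ≈ 102°.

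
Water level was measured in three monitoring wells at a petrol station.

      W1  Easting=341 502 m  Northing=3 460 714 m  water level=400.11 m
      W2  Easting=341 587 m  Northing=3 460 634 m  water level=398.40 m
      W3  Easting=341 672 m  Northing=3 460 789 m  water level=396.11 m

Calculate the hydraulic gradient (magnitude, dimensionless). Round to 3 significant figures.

0.0226

Taking W1 as reference: W2−W1 = (85, -80, -1.71); W3−W1 = (170, 75, -4.00).
Solve a·Δx + b·Δy = Δh: det = 85·75 − 170·(-80) = 19975.
∂h/∂x = [(-1.71)·75 − (-4.00)·(-80)] / 19975 = -0.02244
∂h/∂y = [85·(-4.00) − 170·(-1.71)] / 19975 = -0.002468
|∇h| = √(-0.02244² + -0.002468²) = 0.02258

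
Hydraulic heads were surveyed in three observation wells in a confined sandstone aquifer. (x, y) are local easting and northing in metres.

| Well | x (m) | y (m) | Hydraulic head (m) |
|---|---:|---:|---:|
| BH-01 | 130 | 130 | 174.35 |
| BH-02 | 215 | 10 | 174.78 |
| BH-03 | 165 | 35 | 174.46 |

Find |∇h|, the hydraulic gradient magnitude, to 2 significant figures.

0.0073

Differences from BH-01: to BH-02 (Δx, Δy, Δh) = (85, -120, +0.43); to BH-03 = (35, -95, +0.11).
Determinant of the coordinate differences = 85·(-95) − 35·(-120) = -3875.
∂h/∂x = [(+0.43)·(-95) − (+0.11)·(-120)] / -3875 = +0.007135
∂h/∂y = [85·(+0.11) − 35·(+0.43)] / -3875 = +0.001471
|∇h| = √(0.007135² + 0.001471²) = 0.007285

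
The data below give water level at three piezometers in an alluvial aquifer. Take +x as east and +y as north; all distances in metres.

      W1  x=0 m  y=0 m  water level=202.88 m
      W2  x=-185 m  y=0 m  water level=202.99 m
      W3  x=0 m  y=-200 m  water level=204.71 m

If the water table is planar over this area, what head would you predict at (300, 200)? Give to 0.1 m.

∂h/∂x = (202.99 − 202.88) / (-185 − 0) = -0.0005946
∂h/∂y = (204.71 − 202.88) / (-200 − 0) = -0.009150
h(300, 200) = 202.88 + (-0.0005946)·(300) + (-0.009150)·(200) = 202.88 -0.178 -1.830 = 200.872 m.

200.9 m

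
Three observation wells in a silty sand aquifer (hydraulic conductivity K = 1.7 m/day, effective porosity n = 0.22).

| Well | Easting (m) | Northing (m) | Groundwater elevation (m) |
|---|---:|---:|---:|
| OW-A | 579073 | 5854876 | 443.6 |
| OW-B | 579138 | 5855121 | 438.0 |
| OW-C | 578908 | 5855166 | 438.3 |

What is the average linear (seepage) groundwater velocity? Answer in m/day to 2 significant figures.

Differences from OW-A: to OW-B (Δx, Δy, Δh) = (65, 245, -5.6); to OW-C = (-165, 290, -5.3).
Solve a·Δx + b·Δy = Δh: det = 65·290 − (-165)·245 = 59275.
∂h/∂x = [(-5.6)·290 − (-5.3)·245] / 59275 = -0.005491
∂h/∂y = [65·(-5.3) − (-165)·(-5.6)] / 59275 = -0.02140
|∇h| = √(-0.005491² + -0.02140²) = 0.02209
Seepage velocity v = K·i/n = 1.7 × 0.02209 / 0.22 = 0.1707 m/day.

0.17 m/day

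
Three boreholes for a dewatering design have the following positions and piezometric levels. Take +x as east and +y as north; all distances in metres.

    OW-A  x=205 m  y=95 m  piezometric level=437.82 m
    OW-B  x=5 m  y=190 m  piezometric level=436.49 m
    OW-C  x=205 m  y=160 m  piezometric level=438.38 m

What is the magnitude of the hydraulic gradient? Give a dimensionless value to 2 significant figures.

0.014

Taking OW-A as reference: OW-B−OW-A = (-200, 95, -1.33); OW-C−OW-A = (0, 65, +0.56).
Determinant of the coordinate differences = (-200)·65 − 0·95 = -13000.
∂h/∂x = [(-1.33)·65 − (+0.56)·95] / -13000 = +0.01074
∂h/∂y = [(-200)·(+0.56) − 0·(-1.33)] / -13000 = +0.008615
|∇h| = √(0.01074² + 0.008615²) = 0.01377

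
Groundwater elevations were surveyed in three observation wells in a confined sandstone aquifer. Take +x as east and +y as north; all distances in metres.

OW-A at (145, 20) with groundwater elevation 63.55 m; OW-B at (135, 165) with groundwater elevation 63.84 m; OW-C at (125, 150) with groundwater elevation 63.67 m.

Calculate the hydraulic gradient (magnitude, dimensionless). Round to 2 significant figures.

Differences from OW-A: to OW-B (Δx, Δy, Δh) = (-10, 145, +0.29); to OW-C = (-20, 130, +0.12).
Solve a·Δx + b·Δy = Δh: det = (-10)·130 − (-20)·145 = 1600.
∂h/∂x = [(+0.29)·130 − (+0.12)·145] / 1600 = +0.01269
∂h/∂y = [(-10)·(+0.12) − (-20)·(+0.29)] / 1600 = +0.002875
|∇h| = √(0.01269² + 0.002875²) = 0.01301

0.013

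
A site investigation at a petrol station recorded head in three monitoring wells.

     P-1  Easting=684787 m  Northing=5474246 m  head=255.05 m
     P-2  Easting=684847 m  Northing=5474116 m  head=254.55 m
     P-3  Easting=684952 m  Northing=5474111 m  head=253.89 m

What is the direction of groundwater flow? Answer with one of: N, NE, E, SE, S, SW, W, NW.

Differences from P-1: to P-2 (Δx, Δy, Δh) = (60, -130, -0.50); to P-3 = (165, -135, -1.16).
Solve a·Δx + b·Δy = Δh: det = 60·(-135) − 165·(-130) = 13350.
∂h/∂x = [(-0.50)·(-135) − (-1.16)·(-130)] / 13350 = -0.006240
∂h/∂y = [60·(-1.16) − 165·(-0.50)] / 13350 = +0.0009663
Flow = −∇h = (+0.006240 east, -0.0009663 north), which points east.

E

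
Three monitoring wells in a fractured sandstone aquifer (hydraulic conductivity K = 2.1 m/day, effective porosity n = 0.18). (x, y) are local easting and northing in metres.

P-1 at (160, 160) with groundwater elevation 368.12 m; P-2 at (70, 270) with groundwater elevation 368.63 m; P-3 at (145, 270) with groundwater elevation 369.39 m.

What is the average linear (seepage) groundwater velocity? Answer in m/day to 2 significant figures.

0.19 m/day

With h = a·x + b·y + c and P-1 as origin, the differences give:
  (-90)·a + 110·b = +0.51
  (-15)·a + 110·b = +1.27
Eliminate b (×110 and ×110, subtract): -8250·a = -83.600 → a = ∂h/∂x = +0.01013
Back-substitute: b = ∂h/∂y = +0.01293.
|∇h| = √(0.01013² + 0.01293²) = 0.01643
Seepage velocity v = K·i/n = 2.1 × 0.01643 / 0.18 = 0.1917 m/day.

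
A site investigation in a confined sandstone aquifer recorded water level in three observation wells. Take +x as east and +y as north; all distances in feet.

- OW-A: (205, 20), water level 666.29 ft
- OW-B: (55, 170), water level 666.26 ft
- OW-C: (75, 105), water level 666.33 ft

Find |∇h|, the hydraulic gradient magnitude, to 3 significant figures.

Taking OW-A as reference: OW-B−OW-A = (-150, 150, -0.03); OW-C−OW-A = (-130, 85, +0.04).
Solve a·Δx + b·Δy = Δh: det = (-150)·85 − (-130)·150 = 6750.
∂h/∂x = [(-0.03)·85 − (+0.04)·150] / 6750 = -0.001267
∂h/∂y = [(-150)·(+0.04) − (-130)·(-0.03)] / 6750 = -0.001467
|∇h| = √(-0.001267² + -0.001467²) = 0.001938

0.00194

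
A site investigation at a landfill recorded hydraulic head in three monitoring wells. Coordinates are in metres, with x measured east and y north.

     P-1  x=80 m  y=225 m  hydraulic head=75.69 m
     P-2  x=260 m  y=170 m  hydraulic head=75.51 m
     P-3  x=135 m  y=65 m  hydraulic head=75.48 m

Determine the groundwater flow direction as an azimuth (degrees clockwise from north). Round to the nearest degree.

148°

With h = a·x + b·y + c and P-1 as origin, the differences give:
  180·a + (-55)·b = -0.18
  55·a + (-160)·b = -0.21
Eliminate b (×(-160) and ×(-55), subtract): -25775·a = 17.250 → a = ∂h/∂x = -0.0006693
Back-substitute: b = ∂h/∂y = +0.001082.
Flow direction (−∇h) has components (+0.0006693 E, -0.001082 N).
Azimuth = atan2(E, N) = atan2(+0.0006693, -0.001082) = 148.3° ≈ 148°.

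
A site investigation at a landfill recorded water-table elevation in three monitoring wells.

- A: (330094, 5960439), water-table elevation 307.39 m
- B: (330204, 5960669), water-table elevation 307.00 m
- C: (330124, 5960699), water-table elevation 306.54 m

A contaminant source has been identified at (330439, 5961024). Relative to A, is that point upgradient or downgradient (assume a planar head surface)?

downgradient

Differences from A: to B (Δx, Δy, Δh) = (110, 230, -0.39); to C = (30, 260, -0.85).
Determinant of the coordinate differences = 110·260 − 30·230 = 21700.
∂h/∂x = [(-0.39)·260 − (-0.85)·230] / 21700 = +0.004336
∂h/∂y = [110·(-0.85) − 30·(-0.39)] / 21700 = -0.003770
Head at (330439, 5961024) = 307.39 + (+0.004336)·(345) + (-0.003770)·(585) = 306.68 m.
That is lower than the 307.39 m at A, so the point is downgradient.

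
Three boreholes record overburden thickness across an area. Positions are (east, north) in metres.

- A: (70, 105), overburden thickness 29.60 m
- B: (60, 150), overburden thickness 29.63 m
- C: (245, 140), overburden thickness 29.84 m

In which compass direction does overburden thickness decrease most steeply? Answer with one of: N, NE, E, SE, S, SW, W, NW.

SW

With d = a·x + b·y + c and A as origin, the differences give:
  (-10)·a + 45·b = +0.03
  175·a + 35·b = +0.24
Eliminate b (×35 and ×45, subtract): -8225·a = -9.750 → a = ∂d/∂x = +0.001185
Back-substitute: b = ∂d/∂y = +0.0009301.
Steepest decrease is along −∇f = (-0.001185 E, -0.0009301 N) → southwest.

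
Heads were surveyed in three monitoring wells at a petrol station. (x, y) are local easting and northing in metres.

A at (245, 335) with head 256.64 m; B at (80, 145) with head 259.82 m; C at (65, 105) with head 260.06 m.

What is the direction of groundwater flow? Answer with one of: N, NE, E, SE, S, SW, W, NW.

E

Differences from A: to B (Δx, Δy, Δh) = (-165, -190, +3.18); to C = (-180, -230, +3.42).
Determinant of the coordinate differences = (-165)·(-230) − (-180)·(-190) = 3750.
∂h/∂x = [(+3.18)·(-230) − (+3.42)·(-190)] / 3750 = -0.02176
∂h/∂y = [(-165)·(+3.42) − (-180)·(+3.18)] / 3750 = +0.002160
Flow = −∇h = (+0.02176 east, -0.002160 north), which points east.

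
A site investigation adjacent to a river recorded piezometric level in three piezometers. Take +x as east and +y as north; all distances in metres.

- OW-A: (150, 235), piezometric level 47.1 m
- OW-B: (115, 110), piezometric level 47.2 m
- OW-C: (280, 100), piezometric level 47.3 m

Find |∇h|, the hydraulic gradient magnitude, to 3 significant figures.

With h = a·x + b·y + c and OW-A as origin, the differences give:
  (-35)·a + (-125)·b = +0.1
  130·a + (-135)·b = +0.2
Eliminate b (×(-135) and ×(-125), subtract): 20975·a = 11.50 → a = ∂h/∂x = +0.0005483
Back-substitute: b = ∂h/∂y = -0.0009535.
|∇h| = √(0.0005483² + -0.0009535²) = 0.0011

0.00110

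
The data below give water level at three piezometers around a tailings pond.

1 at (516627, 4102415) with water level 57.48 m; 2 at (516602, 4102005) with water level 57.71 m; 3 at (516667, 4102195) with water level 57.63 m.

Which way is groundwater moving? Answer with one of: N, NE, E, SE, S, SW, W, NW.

NW

Taking 1 as reference: 2−1 = (-25, -410, +0.23); 3−1 = (40, -220, +0.15).
Determinant of the coordinate differences = (-25)·(-220) − 40·(-410) = 21900.
∂h/∂x = [(+0.23)·(-220) − (+0.15)·(-410)] / 21900 = +0.0004977
∂h/∂y = [(-25)·(+0.15) − 40·(+0.23)] / 21900 = -0.0005913
Flow = −∇h = (-0.0004977 east, +0.0005913 north), which points northwest.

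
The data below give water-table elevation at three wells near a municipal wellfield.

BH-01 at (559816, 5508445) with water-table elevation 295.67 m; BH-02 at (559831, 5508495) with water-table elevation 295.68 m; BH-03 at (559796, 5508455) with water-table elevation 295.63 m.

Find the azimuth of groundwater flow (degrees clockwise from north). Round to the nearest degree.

281°

Three-point gradient (reference BH-01): Δ to BH-02 = (15, 50, +0.01), Δ to BH-03 = (-20, 10, -0.04).
∂h/∂x = +0.001826, ∂h/∂y = -0.0003478 (det = 1150).
Flow direction (−∇h) has components (-0.001826 E, +0.0003478 N).
Azimuth = atan2(E, N) = atan2(-0.001826, +0.0003478) = 280.8° ≈ 281°.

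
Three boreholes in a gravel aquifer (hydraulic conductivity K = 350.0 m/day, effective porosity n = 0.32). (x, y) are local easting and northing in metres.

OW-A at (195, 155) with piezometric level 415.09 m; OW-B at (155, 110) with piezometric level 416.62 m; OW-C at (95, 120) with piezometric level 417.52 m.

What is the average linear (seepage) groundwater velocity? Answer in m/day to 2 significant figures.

With h = a·x + b·y + c and OW-A as origin, the differences give:
  (-40)·a + (-45)·b = +1.53
  (-100)·a + (-35)·b = +2.43
Eliminate b (×(-35) and ×(-45), subtract): -3100·a = 55.800 → a = ∂h/∂x = -0.01800
Back-substitute: b = ∂h/∂y = -0.01800.
|∇h| = √(-0.01800² + -0.01800²) = 0.02546
Seepage velocity v = K·i/n = 350.0 × 0.02546 / 0.32 = 27.85 m/day.

28 m/day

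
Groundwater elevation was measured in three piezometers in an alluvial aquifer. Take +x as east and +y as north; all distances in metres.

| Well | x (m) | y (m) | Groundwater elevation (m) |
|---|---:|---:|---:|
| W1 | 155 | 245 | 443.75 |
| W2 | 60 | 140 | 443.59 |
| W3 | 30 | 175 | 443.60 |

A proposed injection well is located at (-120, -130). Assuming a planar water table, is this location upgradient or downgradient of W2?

Taking W1 as reference: W2−W1 = (-95, -105, -0.16); W3−W1 = (-125, -70, -0.15).
Determinant of the coordinate differences = (-95)·(-70) − (-125)·(-105) = -6475.
∂h/∂x = [(-0.16)·(-70) − (-0.15)·(-105)] / -6475 = +0.0007027
∂h/∂y = [(-95)·(-0.15) − (-125)·(-0.16)] / -6475 = +0.0008880
Head at (-120, -130) = 443.75 + (+0.0007027)·(-275) + (+0.0008880)·(-375) = 443.22 m.
That is lower than the 443.59 m at W2, so the point is downgradient.

downgradient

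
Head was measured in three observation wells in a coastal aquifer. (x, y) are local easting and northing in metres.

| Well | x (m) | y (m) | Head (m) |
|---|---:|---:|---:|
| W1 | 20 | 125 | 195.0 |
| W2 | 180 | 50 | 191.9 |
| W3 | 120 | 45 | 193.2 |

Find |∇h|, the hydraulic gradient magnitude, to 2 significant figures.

Taking W1 as reference: W2−W1 = (160, -75, -3.1); W3−W1 = (100, -80, -1.8).
Solve a·Δx + b·Δy = Δh: det = 160·(-80) − 100·(-75) = -5300.
∂h/∂x = [(-3.1)·(-80) − (-1.8)·(-75)] / -5300 = -0.02132
∂h/∂y = [160·(-1.8) − 100·(-3.1)] / -5300 = -0.004151
|∇h| = √(-0.02132² + -0.004151²) = 0.02172

0.022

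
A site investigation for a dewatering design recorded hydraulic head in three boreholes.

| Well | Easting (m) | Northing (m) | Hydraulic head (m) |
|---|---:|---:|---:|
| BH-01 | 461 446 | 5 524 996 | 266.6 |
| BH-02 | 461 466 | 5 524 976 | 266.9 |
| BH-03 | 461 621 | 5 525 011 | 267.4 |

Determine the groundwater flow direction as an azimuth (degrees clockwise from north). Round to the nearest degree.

Differences from BH-01: to BH-02 (Δx, Δy, Δh) = (20, -20, +0.3); to BH-03 = (175, 15, +0.8).
Determinant of the coordinate differences = 20·15 − 175·(-20) = 3800.
∂h/∂x = [(+0.3)·15 − (+0.8)·(-20)] / 3800 = +0.005395
∂h/∂y = [20·(+0.8) − 175·(+0.3)] / 3800 = -0.009605
Flow direction (−∇h) has components (-0.005395 E, +0.009605 N).
Azimuth = atan2(E, N) = atan2(-0.005395, +0.009605) = 330.7° ≈ 331°.

331°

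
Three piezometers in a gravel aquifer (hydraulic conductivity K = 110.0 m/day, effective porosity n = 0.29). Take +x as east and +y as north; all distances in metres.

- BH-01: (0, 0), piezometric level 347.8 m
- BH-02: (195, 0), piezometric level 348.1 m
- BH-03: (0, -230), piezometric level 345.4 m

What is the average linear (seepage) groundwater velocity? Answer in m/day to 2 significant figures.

4.0 m/day

∂h/∂x = (348.1 − 347.8) / (195 − 0) = +0.001538
∂h/∂y = (345.4 − 347.8) / (-230 − 0) = +0.01043
|∇h| = √(0.001538² + 0.01043²) = 0.01054
Seepage velocity v = K·i/n = 110.0 × 0.01054 / 0.29 = 3.998 m/day.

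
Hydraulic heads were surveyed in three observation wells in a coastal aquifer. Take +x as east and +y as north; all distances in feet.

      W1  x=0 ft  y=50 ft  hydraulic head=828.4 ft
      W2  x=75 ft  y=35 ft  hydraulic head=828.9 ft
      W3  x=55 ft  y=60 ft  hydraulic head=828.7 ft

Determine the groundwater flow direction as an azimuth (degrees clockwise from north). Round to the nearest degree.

298°

Taking W1 as reference: W2−W1 = (75, -15, +0.5); W3−W1 = (55, 10, +0.3).
Solve a·Δx + b·Δy = Δh: det = 75·10 − 55·(-15) = 1575.
∂h/∂x = [(+0.5)·10 − (+0.3)·(-15)] / 1575 = +0.006032
∂h/∂y = [75·(+0.3) − 55·(+0.5)] / 1575 = -0.003175
Flow direction (−∇h) has components (-0.006032 E, +0.003175 N).
Azimuth = atan2(E, N) = atan2(-0.006032, +0.003175) = 297.8° ≈ 298°.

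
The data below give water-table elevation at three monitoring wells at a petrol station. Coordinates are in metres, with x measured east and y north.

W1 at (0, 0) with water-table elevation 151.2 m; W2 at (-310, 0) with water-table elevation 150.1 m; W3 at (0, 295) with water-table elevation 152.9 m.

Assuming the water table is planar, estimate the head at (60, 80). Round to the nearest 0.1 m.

151.9 m

∂h/∂x = (150.1 − 151.2) / (-310 − 0) = +0.003548
∂h/∂y = (152.9 − 151.2) / (295 − 0) = +0.005763
h(60, 80) = 151.2 + (+0.003548)·(60) + (+0.005763)·(80) = 151.2 +0.213 +0.461 = 151.874 m.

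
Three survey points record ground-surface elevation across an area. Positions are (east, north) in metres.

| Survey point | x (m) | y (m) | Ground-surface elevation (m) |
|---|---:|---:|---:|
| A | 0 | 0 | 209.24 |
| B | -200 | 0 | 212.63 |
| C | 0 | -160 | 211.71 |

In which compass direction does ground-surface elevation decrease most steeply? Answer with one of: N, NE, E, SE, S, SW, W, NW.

NE

∂z/∂x = (212.63 − 209.24) / (-200 − 0) = -0.01695
∂z/∂y = (211.71 − 209.24) / (-160 − 0) = -0.01544
Steepest decrease is along −∇f = (+0.01695 E, +0.01544 N) → northeast.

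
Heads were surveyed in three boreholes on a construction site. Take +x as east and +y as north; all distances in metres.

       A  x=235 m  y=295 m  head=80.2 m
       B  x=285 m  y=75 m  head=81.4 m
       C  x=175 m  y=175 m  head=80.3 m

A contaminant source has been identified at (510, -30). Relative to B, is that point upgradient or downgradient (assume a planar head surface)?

upgradient

Taking A as reference: B−A = (50, -220, +1.2); C−A = (-60, -120, +0.1).
Determinant of the coordinate differences = 50·(-120) − (-60)·(-220) = -19200.
∂h/∂x = [(+1.2)·(-120) − (+0.1)·(-220)] / -19200 = +0.006354
∂h/∂y = [50·(+0.1) − (-60)·(+1.2)] / -19200 = -0.004010
Head at (510, -30) = 80.2 + (+0.006354)·(275) + (-0.004010)·(-325) = 83.25 m.
That is higher than the 81.4 m at B, so the point is upgradient.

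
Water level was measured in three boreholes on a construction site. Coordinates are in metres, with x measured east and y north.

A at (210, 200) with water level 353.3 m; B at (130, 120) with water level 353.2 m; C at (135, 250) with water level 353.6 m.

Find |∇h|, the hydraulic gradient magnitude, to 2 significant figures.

Taking A as reference: B−A = (-80, -80, -0.1); C−A = (-75, 50, +0.3).
Solve a·Δx + b·Δy = Δh: det = (-80)·50 − (-75)·(-80) = -10000.
∂h/∂x = [(-0.1)·50 − (+0.3)·(-80)] / -10000 = -0.001900
∂h/∂y = [(-80)·(+0.3) − (-75)·(-0.1)] / -10000 = +0.003150
|∇h| = √(-0.001900² + 0.003150²) = 0.003679

0.0037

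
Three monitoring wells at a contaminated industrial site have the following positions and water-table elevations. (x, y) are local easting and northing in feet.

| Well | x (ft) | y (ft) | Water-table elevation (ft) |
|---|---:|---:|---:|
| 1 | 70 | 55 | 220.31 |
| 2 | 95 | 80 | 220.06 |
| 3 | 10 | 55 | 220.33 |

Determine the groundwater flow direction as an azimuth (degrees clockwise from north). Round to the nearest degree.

002°

With h = a·x + b·y + c and 1 as origin, the differences give:
  25·a + 25·b = -0.25
  (-60)·a + 0·b = +0.02
Eliminate b (×0 and ×25, subtract): 1500·a = -0.500 → a = ∂h/∂x = -0.0003333
Back-substitute: b = ∂h/∂y = -0.009667.
Flow direction (−∇h) has components (+0.0003333 E, +0.009667 N).
Azimuth = atan2(E, N) = atan2(+0.0003333, +0.009667) = 2.0° ≈ 002°.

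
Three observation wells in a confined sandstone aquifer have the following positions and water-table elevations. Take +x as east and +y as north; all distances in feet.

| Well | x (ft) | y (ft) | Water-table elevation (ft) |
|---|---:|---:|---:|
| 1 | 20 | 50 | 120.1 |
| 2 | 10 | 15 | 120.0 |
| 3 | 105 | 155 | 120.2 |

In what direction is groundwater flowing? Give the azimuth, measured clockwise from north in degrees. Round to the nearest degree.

Differences from 1: to 2 (Δx, Δy, Δh) = (-10, -35, -0.1); to 3 = (85, 105, +0.1).
Solve a·Δx + b·Δy = Δh: det = (-10)·105 − 85·(-35) = 1925.
∂h/∂x = [(-0.1)·105 − (+0.1)·(-35)] / 1925 = -0.003636
∂h/∂y = [(-10)·(+0.1) − 85·(-0.1)] / 1925 = +0.003896
Flow direction (−∇h) has components (+0.003636 E, -0.003896 N).
Azimuth = atan2(E, N) = atan2(+0.003636, -0.003896) = 137.0° ≈ 137°.

137°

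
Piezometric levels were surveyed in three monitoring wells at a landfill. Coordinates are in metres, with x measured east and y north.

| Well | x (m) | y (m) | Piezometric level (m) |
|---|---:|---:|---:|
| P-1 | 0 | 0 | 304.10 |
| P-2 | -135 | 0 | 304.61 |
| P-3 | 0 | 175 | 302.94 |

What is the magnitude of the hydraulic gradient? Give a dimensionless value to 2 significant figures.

∂h/∂x = (304.61 − 304.10) / (-135 − 0) = -0.003778
∂h/∂y = (302.94 − 304.10) / (175 − 0) = -0.006629
|∇h| = √(-0.003778² + -0.006629²) = 0.00763

0.0076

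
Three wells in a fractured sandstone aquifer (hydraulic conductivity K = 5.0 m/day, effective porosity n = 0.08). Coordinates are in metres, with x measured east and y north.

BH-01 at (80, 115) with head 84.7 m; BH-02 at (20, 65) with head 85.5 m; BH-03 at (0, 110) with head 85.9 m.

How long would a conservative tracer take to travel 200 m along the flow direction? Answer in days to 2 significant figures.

Differences from BH-01: to BH-02 (Δx, Δy, Δh) = (-60, -50, +0.8); to BH-03 = (-80, -5, +1.2).
Determinant of the coordinate differences = (-60)·(-5) − (-80)·(-50) = -3700.
∂h/∂x = [(+0.8)·(-5) − (+1.2)·(-50)] / -3700 = -0.01514
∂h/∂y = [(-60)·(+1.2) − (-80)·(+0.8)] / -3700 = +0.002162
|∇h| = √(-0.01514² + 0.002162²) = 0.01529
Seepage velocity v = K·i/n = 5.0 × 0.01529 / 0.08 = 0.9556 m/day.
t = 200 / 0.9556 = 209.3 days.

210 days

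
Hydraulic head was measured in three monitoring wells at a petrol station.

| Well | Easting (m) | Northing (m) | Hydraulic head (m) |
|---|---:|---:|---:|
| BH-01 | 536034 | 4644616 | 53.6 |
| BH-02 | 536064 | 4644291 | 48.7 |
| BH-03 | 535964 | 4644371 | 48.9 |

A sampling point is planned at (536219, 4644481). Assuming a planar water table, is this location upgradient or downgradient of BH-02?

Three-point gradient (reference BH-01): Δ to BH-02 = (30, -325, -4.9), Δ to BH-03 = (-70, -245, -4.7).
∂h/∂x = +0.01086, ∂h/∂y = +0.01608 (det = -30100).
Head at (536219, 4644481) = 53.6 + (+0.01086)·(185) + (+0.01608)·(-135) = 53.44 m.
That is higher than the 48.7 m at BH-02, so the point is upgradient.

upgradient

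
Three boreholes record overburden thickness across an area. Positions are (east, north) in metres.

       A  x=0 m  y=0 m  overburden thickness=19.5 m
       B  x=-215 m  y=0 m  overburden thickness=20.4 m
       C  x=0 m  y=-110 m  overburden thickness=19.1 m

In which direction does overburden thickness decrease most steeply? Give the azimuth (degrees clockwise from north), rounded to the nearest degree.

∂d/∂x = (20.4 − 19.5) / (-215 − 0) = -0.004186
∂d/∂y = (19.1 − 19.5) / (-110 − 0) = +0.003636
Steepest decrease is along −∇f: components (+0.004186 E, -0.003636 N).
Azimuth = atan2(+0.004186, -0.003636) = 131.0° ≈ 131°.

131°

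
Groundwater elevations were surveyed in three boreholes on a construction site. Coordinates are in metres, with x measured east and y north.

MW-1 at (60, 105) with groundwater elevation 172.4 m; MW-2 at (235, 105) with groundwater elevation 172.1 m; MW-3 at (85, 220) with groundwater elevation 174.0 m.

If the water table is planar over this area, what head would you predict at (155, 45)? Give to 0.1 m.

With h = a·x + b·y + c and MW-1 as origin, the differences give:
  175·a + 0·b = -0.3
  25·a + 115·b = +1.6
Eliminate b (×115 and ×0, subtract): 20125·a = -34.50 → a = ∂h/∂x = -0.001714
Back-substitute: b = ∂h/∂y = +0.01429.
h(155, 45) = 172.4 + (-0.001714)·(95) + (+0.01429)·(-60) = 172.4 -0.163 -0.857 = 171.380 m.

171.4 m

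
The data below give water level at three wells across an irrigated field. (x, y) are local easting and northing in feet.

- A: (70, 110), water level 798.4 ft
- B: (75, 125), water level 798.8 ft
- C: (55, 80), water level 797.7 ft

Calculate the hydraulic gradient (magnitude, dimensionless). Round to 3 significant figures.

0.0389

Taking A as reference: B−A = (5, 15, +0.4); C−A = (-15, -30, -0.7).
Solve a·Δx + b·Δy = Δh: det = 5·(-30) − (-15)·15 = 75.
∂h/∂x = [(+0.4)·(-30) − (-0.7)·15] / 75 = -0.02000
∂h/∂y = [5·(-0.7) − (-15)·(+0.4)] / 75 = +0.03333
|∇h| = √(-0.02000² + 0.03333²) = 0.03887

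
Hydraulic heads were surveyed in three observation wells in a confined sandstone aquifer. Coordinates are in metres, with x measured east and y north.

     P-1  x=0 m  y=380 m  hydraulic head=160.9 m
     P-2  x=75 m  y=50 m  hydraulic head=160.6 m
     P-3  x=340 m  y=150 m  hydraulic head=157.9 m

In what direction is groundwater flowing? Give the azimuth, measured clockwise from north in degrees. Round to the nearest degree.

Taking P-1 as reference: P-2−P-1 = (75, -330, -0.3); P-3−P-1 = (340, -230, -3.0).
Solve a·Δx + b·Δy = Δh: det = 75·(-230) − 340·(-330) = 94950.
∂h/∂x = [(-0.3)·(-230) − (-3.0)·(-330)] / 94950 = -0.009700
∂h/∂y = [75·(-3.0) − 340·(-0.3)] / 94950 = -0.001295
Flow direction (−∇h) has components (+0.009700 E, +0.001295 N).
Azimuth = atan2(E, N) = atan2(+0.009700, +0.001295) = 82.4° ≈ 082°.

082°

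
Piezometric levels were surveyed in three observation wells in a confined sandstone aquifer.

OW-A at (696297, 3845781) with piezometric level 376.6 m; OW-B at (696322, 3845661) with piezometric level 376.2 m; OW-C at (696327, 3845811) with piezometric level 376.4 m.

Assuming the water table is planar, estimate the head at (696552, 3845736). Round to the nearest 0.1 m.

374.4 m

Differences from OW-A: to OW-B (Δx, Δy, Δh) = (25, -120, -0.4); to OW-C = (30, 30, -0.2).
Solve a·Δx + b·Δy = Δh: det = 25·30 − 30·(-120) = 4350.
∂h/∂x = [(-0.4)·30 − (-0.2)·(-120)] / 4350 = -0.008276
∂h/∂y = [25·(-0.2) − 30·(-0.4)] / 4350 = +0.001609
h(696552, 3845736) = 376.6 + (-0.008276)·(255) + (+0.001609)·(-45) = 376.6 -2.110 -0.072 = 374.417 m.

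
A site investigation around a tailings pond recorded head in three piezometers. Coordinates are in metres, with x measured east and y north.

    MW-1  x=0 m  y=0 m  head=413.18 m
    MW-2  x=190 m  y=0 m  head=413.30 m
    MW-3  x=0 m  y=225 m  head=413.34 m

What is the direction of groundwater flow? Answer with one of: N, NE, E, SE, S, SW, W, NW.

∂h/∂x = (413.30 − 413.18) / (190 − 0) = +0.0006316
∂h/∂y = (413.34 − 413.18) / (225 − 0) = +0.0007111
Flow = −∇h = (-0.0006316 east, -0.0007111 north), which points southwest.

SW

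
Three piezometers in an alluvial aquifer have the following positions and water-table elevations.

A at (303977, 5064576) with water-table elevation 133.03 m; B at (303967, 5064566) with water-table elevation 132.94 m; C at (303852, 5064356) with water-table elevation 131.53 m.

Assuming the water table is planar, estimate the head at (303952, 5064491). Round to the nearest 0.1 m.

132.6 m

Taking A as reference: B−A = (-10, -10, -0.09); C−A = (-125, -220, -1.50).
Solve a·Δx + b·Δy = Δh: det = (-10)·(-220) − (-125)·(-10) = 950.
∂h/∂x = [(-0.09)·(-220) − (-1.50)·(-10)] / 950 = +0.005053
∂h/∂y = [(-10)·(-1.50) − (-125)·(-0.09)] / 950 = +0.003947
h(303952, 5064491) = 133.03 + (+0.005053)·(-25) + (+0.003947)·(-85) = 133.03 -0.126 -0.336 = 132.568 m.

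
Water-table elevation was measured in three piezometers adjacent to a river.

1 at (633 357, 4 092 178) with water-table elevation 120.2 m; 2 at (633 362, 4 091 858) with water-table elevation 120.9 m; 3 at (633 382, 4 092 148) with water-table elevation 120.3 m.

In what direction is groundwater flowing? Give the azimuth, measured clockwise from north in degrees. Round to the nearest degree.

327°

Three-point gradient (reference 1): Δ to 2 = (5, -320, +0.7), Δ to 3 = (25, -30, +0.1).
∂h/∂x = +0.001401, ∂h/∂y = -0.002166 (det = 7850).
Flow direction (−∇h) has components (-0.001401 E, +0.002166 N).
Azimuth = atan2(E, N) = atan2(-0.001401, +0.002166) = 327.1° ≈ 327°.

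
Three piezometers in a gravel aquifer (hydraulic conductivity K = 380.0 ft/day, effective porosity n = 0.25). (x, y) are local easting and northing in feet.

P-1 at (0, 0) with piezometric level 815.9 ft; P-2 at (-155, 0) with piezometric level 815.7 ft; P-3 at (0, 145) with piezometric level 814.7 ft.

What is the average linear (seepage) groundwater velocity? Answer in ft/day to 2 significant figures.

∂h/∂x = (815.7 − 815.9) / (-155 − 0) = +0.001290
∂h/∂y = (814.7 − 815.9) / (145 − 0) = -0.008276
|∇h| = √(0.001290² + -0.008276²) = 0.008376
Seepage velocity v = K·i/n = 380.0 × 0.008376 / 0.25 = 12.73 ft/day.

13 ft/day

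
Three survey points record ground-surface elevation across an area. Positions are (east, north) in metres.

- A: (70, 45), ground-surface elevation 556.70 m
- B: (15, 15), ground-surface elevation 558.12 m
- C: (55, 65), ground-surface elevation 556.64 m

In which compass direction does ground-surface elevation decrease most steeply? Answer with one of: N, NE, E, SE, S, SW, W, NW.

NE

With z = a·x + b·y + c and A as origin, the differences give:
  (-55)·a + (-30)·b = +1.42
  (-15)·a + 20·b = -0.06
Eliminate b (×20 and ×(-30), subtract): -1550·a = 26.600 → a = ∂z/∂x = -0.01716
Back-substitute: b = ∂z/∂y = -0.01587.
Steepest decrease is along −∇f = (+0.01716 E, +0.01587 N) → northeast.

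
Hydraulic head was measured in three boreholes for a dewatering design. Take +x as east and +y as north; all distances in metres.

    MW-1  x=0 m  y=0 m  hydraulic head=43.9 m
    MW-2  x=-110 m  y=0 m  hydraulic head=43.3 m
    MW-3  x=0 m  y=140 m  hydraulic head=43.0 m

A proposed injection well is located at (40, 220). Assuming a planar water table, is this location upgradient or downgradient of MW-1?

downgradient

∂h/∂x = (43.3 − 43.9) / (-110 − 0) = +0.005455
∂h/∂y = (43.0 − 43.9) / (140 − 0) = -0.006429
Head at (40, 220) = 43.9 + (+0.005455)·(40) + (-0.006429)·(220) = 42.70 m.
That is lower than the 43.9 m at MW-1, so the point is downgradient.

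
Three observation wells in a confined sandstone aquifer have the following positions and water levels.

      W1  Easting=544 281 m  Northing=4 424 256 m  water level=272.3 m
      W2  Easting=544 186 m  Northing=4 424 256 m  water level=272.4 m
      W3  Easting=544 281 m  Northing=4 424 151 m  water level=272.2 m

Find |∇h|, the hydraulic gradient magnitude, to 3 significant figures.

0.00142

∂h/∂x = (272.4 − 272.3) / (544186 − 544281) = -0.001053
∂h/∂y = (272.2 − 272.3) / (4424151 − 4424256) = +0.0009524
|∇h| = √(-0.001053² + 0.0009524²) = 0.00142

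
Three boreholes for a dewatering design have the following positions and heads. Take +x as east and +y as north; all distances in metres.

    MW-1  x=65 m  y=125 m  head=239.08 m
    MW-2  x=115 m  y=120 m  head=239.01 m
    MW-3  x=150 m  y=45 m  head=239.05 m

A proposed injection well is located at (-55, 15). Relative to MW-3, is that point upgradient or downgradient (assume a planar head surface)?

Differences from MW-1: to MW-2 (Δx, Δy, Δh) = (50, -5, -0.07); to MW-3 = (85, -80, -0.03).
Determinant of the coordinate differences = 50·(-80) − 85·(-5) = -3575.
∂h/∂x = [(-0.07)·(-80) − (-0.03)·(-5)] / -3575 = -0.001524
∂h/∂y = [50·(-0.03) − 85·(-0.07)] / -3575 = -0.001245
Head at (-55, 15) = 239.08 + (-0.001524)·(-120) + (-0.001245)·(-110) = 239.40 m.
That is higher than the 239.05 m at MW-3, so the point is upgradient.

upgradient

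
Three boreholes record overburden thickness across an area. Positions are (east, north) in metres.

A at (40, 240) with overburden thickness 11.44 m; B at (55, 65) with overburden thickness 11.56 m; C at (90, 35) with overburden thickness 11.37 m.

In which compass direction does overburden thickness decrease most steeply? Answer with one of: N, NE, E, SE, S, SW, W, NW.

With d = a·x + b·y + c and A as origin, the differences give:
  15·a + (-175)·b = +0.12
  50·a + (-205)·b = -0.07
Eliminate b (×(-205) and ×(-175), subtract): 5675·a = -36.850 → a = ∂d/∂x = -0.006493
Back-substitute: b = ∂d/∂y = -0.001242.
Steepest decrease is along −∇f = (+0.006493 E, +0.001242 N) → east.

E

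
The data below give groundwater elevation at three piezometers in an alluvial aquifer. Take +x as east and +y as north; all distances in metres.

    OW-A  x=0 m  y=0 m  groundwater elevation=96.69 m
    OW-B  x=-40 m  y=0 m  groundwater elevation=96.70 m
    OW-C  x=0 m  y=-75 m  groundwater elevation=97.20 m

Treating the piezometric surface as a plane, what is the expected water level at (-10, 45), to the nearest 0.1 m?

96.4 m

∂h/∂x = (96.70 − 96.69) / (-40 − 0) = -0.0002500
∂h/∂y = (97.20 − 96.69) / (-75 − 0) = -0.006800
h(-10, 45) = 96.69 + (-0.0002500)·(-10) + (-0.006800)·(45) = 96.69 +0.003 -0.306 = 96.386 m.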